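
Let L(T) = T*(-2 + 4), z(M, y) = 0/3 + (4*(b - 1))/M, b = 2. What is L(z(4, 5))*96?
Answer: 192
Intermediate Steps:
z(M, y) = 4/M (z(M, y) = 0/3 + (4*(2 - 1))/M = 0*(1/3) + (4*1)/M = 0 + 4/M = 4/M)
L(T) = 2*T (L(T) = T*2 = 2*T)
L(z(4, 5))*96 = (2*(4/4))*96 = (2*(4*(1/4)))*96 = (2*1)*96 = 2*96 = 192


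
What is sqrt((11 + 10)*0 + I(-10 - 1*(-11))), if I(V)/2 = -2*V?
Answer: 2*I ≈ 2.0*I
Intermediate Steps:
I(V) = -4*V (I(V) = 2*(-2*V) = -4*V)
sqrt((11 + 10)*0 + I(-10 - 1*(-11))) = sqrt((11 + 10)*0 - 4*(-10 - 1*(-11))) = sqrt(21*0 - 4*(-10 + 11)) = sqrt(0 - 4*1) = sqrt(0 - 4) = sqrt(-4) = 2*I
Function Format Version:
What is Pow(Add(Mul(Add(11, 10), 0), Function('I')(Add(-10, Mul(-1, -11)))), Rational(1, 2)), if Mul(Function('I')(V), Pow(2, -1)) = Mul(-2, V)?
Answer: Mul(2, I) ≈ Mul(2.0000, I)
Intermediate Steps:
Function('I')(V) = Mul(-4, V) (Function('I')(V) = Mul(2, Mul(-2, V)) = Mul(-4, V))
Pow(Add(Mul(Add(11, 10), 0), Function('I')(Add(-10, Mul(-1, -11)))), Rational(1, 2)) = Pow(Add(Mul(Add(11, 10), 0), Mul(-4, Add(-10, Mul(-1, -11)))), Rational(1, 2)) = Pow(Add(Mul(21, 0), Mul(-4, Add(-10, 11))), Rational(1, 2)) = Pow(Add(0, Mul(-4, 1)), Rational(1, 2)) = Pow(Add(0, -4), Rational(1, 2)) = Pow(-4, Rational(1, 2)) = Mul(2, I)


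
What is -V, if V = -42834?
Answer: 42834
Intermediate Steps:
-V = -1*(-42834) = 42834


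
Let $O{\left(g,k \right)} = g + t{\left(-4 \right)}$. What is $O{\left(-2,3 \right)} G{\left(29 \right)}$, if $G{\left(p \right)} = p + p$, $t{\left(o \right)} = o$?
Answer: $-348$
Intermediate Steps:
$G{\left(p \right)} = 2 p$
$O{\left(g,k \right)} = -4 + g$ ($O{\left(g,k \right)} = g - 4 = -4 + g$)
$O{\left(-2,3 \right)} G{\left(29 \right)} = \left(-4 - 2\right) 2 \cdot 29 = \left(-6\right) 58 = -348$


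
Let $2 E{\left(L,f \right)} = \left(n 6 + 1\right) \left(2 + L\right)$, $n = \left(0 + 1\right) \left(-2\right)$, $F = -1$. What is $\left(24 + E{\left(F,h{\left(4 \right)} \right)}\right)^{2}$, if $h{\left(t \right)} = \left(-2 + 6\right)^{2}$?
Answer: $\frac{1369}{4} \approx 342.25$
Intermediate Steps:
$n = -2$ ($n = 1 \left(-2\right) = -2$)
$h{\left(t \right)} = 16$ ($h{\left(t \right)} = 4^{2} = 16$)
$E{\left(L,f \right)} = -11 - \frac{11 L}{2}$ ($E{\left(L,f \right)} = \frac{\left(\left(-2\right) 6 + 1\right) \left(2 + L\right)}{2} = \frac{\left(-12 + 1\right) \left(2 + L\right)}{2} = \frac{\left(-11\right) \left(2 + L\right)}{2} = \frac{-22 - 11 L}{2} = -11 - \frac{11 L}{2}$)
$\left(24 + E{\left(F,h{\left(4 \right)} \right)}\right)^{2} = \left(24 - \frac{11}{2}\right)^{2} = \left(\frac{37}{2}\right)^{2} = \frac{1369}{4}$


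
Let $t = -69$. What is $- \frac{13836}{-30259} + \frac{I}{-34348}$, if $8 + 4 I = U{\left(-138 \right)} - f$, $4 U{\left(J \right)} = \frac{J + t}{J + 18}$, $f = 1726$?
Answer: $\frac{312545883009}{665175124480} \approx 0.46987$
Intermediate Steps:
$U{\left(J \right)} = \frac{-69 + J}{4 \left(18 + J\right)}$ ($U{\left(J \right)} = \frac{\left(J - 69\right) \frac{1}{J + 18}}{4} = \frac{\left(-69 + J\right) \frac{1}{18 + J}}{4} = \frac{\frac{1}{18 + J} \left(-69 + J\right)}{4} = \frac{-69 + J}{4 \left(18 + J\right)}$)
$I = - \frac{277371}{640}$ ($I = -2 + \frac{\frac{-69 - 138}{4 \left(18 - 138\right)} - 1726}{4} = -2 + \frac{\frac{1}{4} \frac{1}{-120} \left(-207\right) - 1726}{4} = -2 + \frac{\frac{1}{4} \left(- \frac{1}{120}\right) \left(-207\right) - 1726}{4} = -2 + \frac{\frac{69}{160} - 1726}{4} = -2 + \frac{1}{4} \left(- \frac{276091}{160}\right) = -2 - \frac{276091}{640} = - \frac{277371}{640} \approx -433.39$)
$- \frac{13836}{-30259} + \frac{I}{-34348} = - \frac{13836}{-30259} - \frac{277371}{640 \left(-34348\right)} = \left(-13836\right) \left(- \frac{1}{30259}\right) - - \frac{277371}{21982720} = \frac{13836}{30259} + \frac{277371}{21982720} = \frac{312545883009}{665175124480}$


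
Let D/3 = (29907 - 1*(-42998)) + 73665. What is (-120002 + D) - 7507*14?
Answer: 214610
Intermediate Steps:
D = 439710 (D = 3*((29907 - 1*(-42998)) + 73665) = 3*((29907 + 42998) + 73665) = 3*(72905 + 73665) = 3*146570 = 439710)
(-120002 + D) - 7507*14 = (-120002 + 439710) - 7507*14 = 319708 - 105098 = 214610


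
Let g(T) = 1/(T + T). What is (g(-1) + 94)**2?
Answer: 34969/4 ≈ 8742.3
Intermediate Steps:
g(T) = 1/(2*T)
(g(-1) + 94)**2 = ((1/2)/(-1) + 94)**2 = ((1/2)*(-1) + 94)**2 = (-1/2 + 94)**2 = (187/2)**2 = 34969/4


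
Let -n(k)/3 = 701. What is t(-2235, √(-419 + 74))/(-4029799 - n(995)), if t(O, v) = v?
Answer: -I*√345/4027696 ≈ -4.6116e-6*I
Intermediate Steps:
n(k) = -2103 (n(k) = -3*701 = -2103)
t(-2235, √(-419 + 74))/(-4029799 - n(995)) = √(-419 + 74)/(-4029799 - 1*(-2103)) = √(-345)/(-4029799 + 2103) = (I*√345)/(-4027696) = (I*√345)*(-1/4027696) = -I*√345/4027696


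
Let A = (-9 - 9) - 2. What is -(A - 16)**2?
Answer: -1296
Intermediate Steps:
A = -20 (A = -18 - 2 = -20)
-(A - 16)**2 = -(-20 - 16)**2 = -1*(-36)**2 = -1*1296 = -1296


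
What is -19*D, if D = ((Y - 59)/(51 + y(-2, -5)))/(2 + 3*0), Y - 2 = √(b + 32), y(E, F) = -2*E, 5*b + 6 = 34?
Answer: 1083/110 - 19*√235/275 ≈ 8.7863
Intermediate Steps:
b = 28/5 (b = -6/5 + (⅕)*34 = -6/5 + 34/5 = 28/5 ≈ 5.6000)
Y = 2 + 2*√235/5 (Y = 2 + √(28/5 + 32) = 2 + √(188/5) = 2 + 2*√235/5 ≈ 8.1319)
D = -57/110 + √235/275 (D = (((2 + 2*√235/5) - 59)/(51 - 2*(-2)))/(2 + 3*0) = ((-57 + 2*√235/5)/(51 + 4))/(2 + 0) = ((-57 + 2*√235/5)/55)/2 = ((-57 + 2*√235/5)*(1/55))*(½) = (-57/55 + 2*√235/275)*(½) = -57/110 + √235/275 ≈ -0.46244)
-19*D = -19*(-57/110 + √235/275) = 1083/110 - 19*√235/275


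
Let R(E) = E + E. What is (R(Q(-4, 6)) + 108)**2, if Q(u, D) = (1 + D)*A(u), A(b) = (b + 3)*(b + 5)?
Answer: 8836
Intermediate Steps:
A(b) = (3 + b)*(5 + b)
Q(u, D) = (1 + D)*(15 + u**2 + 8*u)
R(E) = 2*E
(R(Q(-4, 6)) + 108)**2 = (2*((1 + 6)*(15 + (-4)**2 + 8*(-4))) + 108)**2 = (2*(7*(15 + 16 - 32)) + 108)**2 = (2*(7*(-1)) + 108)**2 = (2*(-7) + 108)**2 = (-14 + 108)**2 = 94**2 = 8836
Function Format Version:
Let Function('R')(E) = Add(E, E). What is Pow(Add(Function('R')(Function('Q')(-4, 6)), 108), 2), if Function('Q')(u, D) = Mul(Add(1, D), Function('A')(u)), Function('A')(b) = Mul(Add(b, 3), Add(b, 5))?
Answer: 8836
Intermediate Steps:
Function('A')(b) = Mul(Add(3, b), Add(5, b))
Function('Q')(u, D) = Mul(Add(1, D), Add(15, Pow(u, 2), Mul(8, u)))
Function('R')(E) = Mul(2, E)
Pow(Add(Function('R')(Function('Q')(-4, 6)), 108), 2) = Pow(Add(Mul(2, Mul(Add(1, 6), Add(15, Pow(-4, 2), Mul(8, -4)))), 108), 2) = Pow(Add(Mul(2, Mul(7, Add(15, 16, -32))), 108), 2) = Pow(Add(Mul(2, Mul(7, -1)), 108), 2) = Pow(Add(Mul(2, -7), 108), 2) = Pow(Add(-14, 108), 2) = Pow(94, 2) = 8836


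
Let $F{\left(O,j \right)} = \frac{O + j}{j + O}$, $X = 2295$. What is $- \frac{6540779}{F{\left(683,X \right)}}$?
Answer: $-6540779$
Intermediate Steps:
$F{\left(O,j \right)} = 1$ ($F{\left(O,j \right)} = \frac{O + j}{O + j} = 1$)
$- \frac{6540779}{F{\left(683,X \right)}} = - \frac{6540779}{1} = \left(-6540779\right) 1 = -6540779$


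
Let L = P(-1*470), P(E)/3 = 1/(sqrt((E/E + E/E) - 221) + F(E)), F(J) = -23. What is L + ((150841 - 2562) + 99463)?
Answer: 185310947/748 - 3*I*sqrt(219)/748 ≈ 2.4774e+5 - 0.059353*I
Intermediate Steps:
P(E) = 3/(-23 + I*sqrt(219)) (P(E) = 3/(sqrt((E/E + E/E) - 221) - 23) = 3/(sqrt((1 + 1) - 221) - 23) = 3/(sqrt(2 - 221) - 23) = 3/(sqrt(-219) - 23) = 3/(I*sqrt(219) - 23) = 3/(-23 + I*sqrt(219)))
L = -69/748 - 3*I*sqrt(219)/748 ≈ -0.092246 - 0.059353*I
L + ((150841 - 2562) + 99463) = (-69/748 - 3*I*sqrt(219)/748) + ((150841 - 2562) + 99463) = (-69/748 - 3*I*sqrt(219)/748) + (148279 + 99463) = (-69/748 - 3*I*sqrt(219)/748) + 247742 = 185310947/748 - 3*I*sqrt(219)/748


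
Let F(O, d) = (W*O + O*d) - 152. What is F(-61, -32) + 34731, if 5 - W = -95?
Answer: 30431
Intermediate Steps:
W = 100 (W = 5 - 1*(-95) = 5 + 95 = 100)
F(O, d) = -152 + 100*O + O*d (F(O, d) = (100*O + O*d) - 152 = -152 + 100*O + O*d)
F(-61, -32) + 34731 = (-152 + 100*(-61) - 61*(-32)) + 34731 = (-152 - 6100 + 1952) + 34731 = -4300 + 34731 = 30431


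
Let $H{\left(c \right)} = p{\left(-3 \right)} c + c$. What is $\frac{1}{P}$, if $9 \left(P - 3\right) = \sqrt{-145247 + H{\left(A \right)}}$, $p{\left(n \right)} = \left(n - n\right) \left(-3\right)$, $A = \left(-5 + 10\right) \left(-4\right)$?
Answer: $\frac{243}{145996} - \frac{9 i \sqrt{145267}}{145996} \approx 0.0016644 - 0.023496 i$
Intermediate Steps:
$A = -20$ ($A = 5 \left(-4\right) = -20$)
$p{\left(n \right)} = 0$ ($p{\left(n \right)} = 0 \left(-3\right) = 0$)
$H{\left(c \right)} = c$ ($H{\left(c \right)} = 0 c + c = 0 + c = c$)
$P = 3 + \frac{i \sqrt{145267}}{9}$ ($P = 3 + \frac{\sqrt{-145247 - 20}}{9} = 3 + \frac{\sqrt{-145267}}{9} = 3 + \frac{i \sqrt{145267}}{9} \approx 3.0 + 42.349 i$)
$\frac{1}{P} = \frac{1}{3 + \frac{i \sqrt{145267}}{9}}$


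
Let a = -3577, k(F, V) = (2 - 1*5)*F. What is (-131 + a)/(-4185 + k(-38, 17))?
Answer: 1236/1357 ≈ 0.91083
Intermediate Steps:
k(F, V) = -3*F (k(F, V) = (2 - 5)*F = -3*F)
(-131 + a)/(-4185 + k(-38, 17)) = (-131 - 3577)/(-4185 - 3*(-38)) = -3708/(-4185 + 114) = -3708/(-4071) = -3708*(-1/4071) = 1236/1357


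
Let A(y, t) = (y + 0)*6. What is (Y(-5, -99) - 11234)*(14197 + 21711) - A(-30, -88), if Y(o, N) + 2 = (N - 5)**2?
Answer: -15081180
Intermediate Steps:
Y(o, N) = -2 + (-5 + N)**2 (Y(o, N) = -2 + (N - 5)**2 = -2 + (-5 + N)**2)
A(y, t) = 6*y (A(y, t) = y*6 = 6*y)
(Y(-5, -99) - 11234)*(14197 + 21711) - A(-30, -88) = ((-2 + (-5 - 99)**2) - 11234)*(14197 + 21711) - 6*(-30) = ((-2 + (-104)**2) - 11234)*35908 - 1*(-180) = ((-2 + 10816) - 11234)*35908 + 180 = (10814 - 11234)*35908 + 180 = -420*35908 + 180 = -15081360 + 180 = -15081180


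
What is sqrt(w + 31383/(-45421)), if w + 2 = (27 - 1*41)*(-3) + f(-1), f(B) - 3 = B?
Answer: sqrt(85223376879)/45421 ≈ 6.4272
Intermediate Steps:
f(B) = 3 + B
w = 42 (w = -2 + ((27 - 1*41)*(-3) + (3 - 1)) = -2 + ((27 - 41)*(-3) + 2) = -2 + (-14*(-3) + 2) = -2 + (42 + 2) = -2 + 44 = 42)
sqrt(w + 31383/(-45421)) = sqrt(42 + 31383/(-45421)) = sqrt(42 + 31383*(-1/45421)) = sqrt(42 - 31383/45421) = sqrt(1876299/45421) = sqrt(85223376879)/45421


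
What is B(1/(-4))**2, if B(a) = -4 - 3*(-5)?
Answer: 121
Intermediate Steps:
B(a) = 11 (B(a) = -4 + 15 = 11)
B(1/(-4))**2 = 11**2 = 121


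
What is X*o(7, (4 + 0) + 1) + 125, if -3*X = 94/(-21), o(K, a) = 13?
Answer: 9097/63 ≈ 144.40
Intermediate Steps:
X = 94/63 (X = -94/(3*(-21)) = -94*(-1)/(3*21) = -⅓*(-94/21) = 94/63 ≈ 1.4921)
X*o(7, (4 + 0) + 1) + 125 = (94/63)*13 + 125 = 1222/63 + 125 = 9097/63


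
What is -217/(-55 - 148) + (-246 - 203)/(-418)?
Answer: 25979/12122 ≈ 2.1431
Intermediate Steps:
-217/(-55 - 148) + (-246 - 203)/(-418) = -217/(-203) - 449*(-1/418) = -217*(-1/203) + 449/418 = 31/29 + 449/418 = 25979/12122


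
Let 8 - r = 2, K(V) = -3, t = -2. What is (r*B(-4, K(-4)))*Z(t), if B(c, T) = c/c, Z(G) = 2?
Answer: 12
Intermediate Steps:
B(c, T) = 1
r = 6 (r = 8 - 1*2 = 8 - 2 = 6)
(r*B(-4, K(-4)))*Z(t) = (6*1)*2 = 6*2 = 12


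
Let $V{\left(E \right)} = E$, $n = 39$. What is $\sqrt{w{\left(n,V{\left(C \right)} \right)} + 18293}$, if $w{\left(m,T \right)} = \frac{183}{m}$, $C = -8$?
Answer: $\frac{3 \sqrt{343590}}{13} \approx 135.27$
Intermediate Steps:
$\sqrt{w{\left(n,V{\left(C \right)} \right)} + 18293} = \sqrt{\frac{183}{39} + 18293} = \sqrt{183 \cdot \frac{1}{39} + 18293} = \sqrt{\frac{61}{13} + 18293} = \sqrt{\frac{237870}{13}} = \frac{3 \sqrt{343590}}{13}$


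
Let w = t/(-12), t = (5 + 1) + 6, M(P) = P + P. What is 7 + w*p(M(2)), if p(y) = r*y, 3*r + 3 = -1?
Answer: 37/3 ≈ 12.333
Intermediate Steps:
r = -4/3 (r = -1 + (⅓)*(-1) = -1 - ⅓ = -4/3 ≈ -1.3333)
M(P) = 2*P
p(y) = -4*y/3
t = 12 (t = 6 + 6 = 12)
w = -1 (w = 12/(-12) = 12*(-1/12) = -1)
7 + w*p(M(2)) = 7 - (-4)*2*2/3 = 7 - (-4)*4/3 = 7 - 1*(-16/3) = 7 + 16/3 = 37/3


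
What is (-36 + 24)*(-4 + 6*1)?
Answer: -24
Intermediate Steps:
(-36 + 24)*(-4 + 6*1) = -12*(-4 + 6) = -12*2 = -24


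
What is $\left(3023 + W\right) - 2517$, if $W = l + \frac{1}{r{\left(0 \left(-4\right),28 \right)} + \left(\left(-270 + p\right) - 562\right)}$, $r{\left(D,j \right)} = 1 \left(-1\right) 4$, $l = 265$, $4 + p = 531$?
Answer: $\frac{238238}{309} \approx 771.0$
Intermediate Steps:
$p = 527$ ($p = -4 + 531 = 527$)
$r{\left(D,j \right)} = -4$ ($r{\left(D,j \right)} = \left(-1\right) 4 = -4$)
$W = \frac{81884}{309}$ ($W = 265 + \frac{1}{-4 + \left(\left(-270 + 527\right) - 562\right)} = 265 + \frac{1}{-4 + \left(257 - 562\right)} = 265 + \frac{1}{-4 - 305} = 265 + \frac{1}{-309} = 265 - \frac{1}{309} = \frac{81884}{309} \approx 265.0$)
$\left(3023 + W\right) - 2517 = \left(3023 + \frac{81884}{309}\right) - 2517 = \frac{1015991}{309} - 2517 = \frac{238238}{309}$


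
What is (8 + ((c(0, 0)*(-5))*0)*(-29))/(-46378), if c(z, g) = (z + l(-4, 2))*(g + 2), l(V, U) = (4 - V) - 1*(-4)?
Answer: -4/23189 ≈ -0.00017250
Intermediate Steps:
l(V, U) = 8 - V (l(V, U) = (4 - V) + 4 = 8 - V)
c(z, g) = (2 + g)*(12 + z) (c(z, g) = (z + (8 - 1*(-4)))*(g + 2) = (z + (8 + 4))*(2 + g) = (z + 12)*(2 + g) = (12 + z)*(2 + g) = (2 + g)*(12 + z))
(8 + ((c(0, 0)*(-5))*0)*(-29))/(-46378) = (8 + (((24 + 2*0 + 12*0 + 0*0)*(-5))*0)*(-29))/(-46378) = (8 + (((24 + 0 + 0 + 0)*(-5))*0)*(-29))*(-1/46378) = (8 + ((24*(-5))*0)*(-29))*(-1/46378) = (8 - 120*0*(-29))*(-1/46378) = (8 + 0*(-29))*(-1/46378) = (8 + 0)*(-1/46378) = 8*(-1/46378) = -4/23189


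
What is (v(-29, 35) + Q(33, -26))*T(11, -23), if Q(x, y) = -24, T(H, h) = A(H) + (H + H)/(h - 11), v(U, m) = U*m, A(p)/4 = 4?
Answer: -271179/17 ≈ -15952.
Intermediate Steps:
A(p) = 16 (A(p) = 4*4 = 16)
T(H, h) = 16 + 2*H/(-11 + h) (T(H, h) = 16 + (H + H)/(h - 11) = 16 + (2*H)/(-11 + h) = 16 + 2*H/(-11 + h))
(v(-29, 35) + Q(33, -26))*T(11, -23) = (-29*35 - 24)*(2*(-88 + 11 + 8*(-23))/(-11 - 23)) = (-1015 - 24)*(2*(-88 + 11 - 184)/(-34)) = -2078*(-1)*(-261)/34 = -1039*261/17 = -271179/17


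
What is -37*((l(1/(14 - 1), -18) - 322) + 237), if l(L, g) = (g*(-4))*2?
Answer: -2183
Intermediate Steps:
l(L, g) = -8*g (l(L, g) = -4*g*2 = -8*g)
-37*((l(1/(14 - 1), -18) - 322) + 237) = -37*((-8*(-18) - 322) + 237) = -37*((144 - 322) + 237) = -37*(-178 + 237) = -37*59 = -2183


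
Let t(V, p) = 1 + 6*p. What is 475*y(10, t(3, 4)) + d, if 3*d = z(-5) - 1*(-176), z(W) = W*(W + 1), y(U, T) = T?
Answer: 35821/3 ≈ 11940.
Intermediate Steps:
z(W) = W*(1 + W)
d = 196/3 (d = (-5*(1 - 5) - 1*(-176))/3 = (-5*(-4) + 176)/3 = (20 + 176)/3 = (1/3)*196 = 196/3 ≈ 65.333)
475*y(10, t(3, 4)) + d = 475*(1 + 6*4) + 196/3 = 475*(1 + 24) + 196/3 = 475*25 + 196/3 = 11875 + 196/3 = 35821/3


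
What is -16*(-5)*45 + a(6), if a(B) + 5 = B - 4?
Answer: 3597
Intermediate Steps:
a(B) = -9 + B (a(B) = -5 + (B - 4) = -5 + (-4 + B) = -9 + B)
-16*(-5)*45 + a(6) = -16*(-5)*45 + (-9 + 6) = 80*45 - 3 = 3600 - 3 = 3597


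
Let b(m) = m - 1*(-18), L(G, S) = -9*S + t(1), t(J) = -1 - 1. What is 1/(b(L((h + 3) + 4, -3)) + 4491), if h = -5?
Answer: 1/4534 ≈ 0.00022056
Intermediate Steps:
t(J) = -2
L(G, S) = -2 - 9*S (L(G, S) = -9*S - 2 = -2 - 9*S)
b(m) = 18 + m (b(m) = m + 18 = 18 + m)
1/(b(L((h + 3) + 4, -3)) + 4491) = 1/((18 + (-2 - 9*(-3))) + 4491) = 1/((18 + (-2 + 27)) + 4491) = 1/((18 + 25) + 4491) = 1/(43 + 4491) = 1/4534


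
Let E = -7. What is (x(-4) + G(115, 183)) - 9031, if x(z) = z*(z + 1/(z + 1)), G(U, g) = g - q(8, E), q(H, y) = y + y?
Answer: -26450/3 ≈ -8816.7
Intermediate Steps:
q(H, y) = 2*y
G(U, g) = 14 + g (G(U, g) = g - 2*(-7) = g - 1*(-14) = g + 14 = 14 + g)
x(z) = z*(z + 1/(1 + z))
(x(-4) + G(115, 183)) - 9031 = (-4*(1 - 4 + (-4)**2)/(1 - 4) + (14 + 183)) - 9031 = (-4*(1 - 4 + 16)/(-3) + 197) - 9031 = (-4*(-1/3)*13 + 197) - 9031 = (52/3 + 197) - 9031 = 643/3 - 9031 = -26450/3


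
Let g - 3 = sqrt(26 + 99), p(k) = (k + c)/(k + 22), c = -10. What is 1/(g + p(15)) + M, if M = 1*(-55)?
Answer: -8676087/157669 + 6845*sqrt(5)/157669 ≈ -54.930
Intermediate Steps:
p(k) = (-10 + k)/(22 + k) (p(k) = (k - 10)/(k + 22) = (-10 + k)/(22 + k))
M = -55
g = 3 + 5*sqrt(5) (g = 3 + sqrt(26 + 99) = 3 + sqrt(125) = 3 + 5*sqrt(5) ≈ 14.180)
1/(g + p(15)) + M = 1/((3 + 5*sqrt(5)) + (-10 + 15)/(22 + 15)) - 55 = 1/((3 + 5*sqrt(5)) + 5/37) - 55 = 1/(116/37 + 5*sqrt(5)) - 55 = -55 + 1/(116/37 + 5*sqrt(5))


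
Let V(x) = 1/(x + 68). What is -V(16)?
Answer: -1/84 ≈ -0.011905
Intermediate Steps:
V(x) = 1/(68 + x)
-V(16) = -1/(68 + 16) = -1/84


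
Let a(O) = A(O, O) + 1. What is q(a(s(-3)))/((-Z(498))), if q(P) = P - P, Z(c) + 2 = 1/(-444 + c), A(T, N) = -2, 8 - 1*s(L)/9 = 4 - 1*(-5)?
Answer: 0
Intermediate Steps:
s(L) = -9 (s(L) = 72 - 9*(4 - 1*(-5)) = 72 - 9*(4 + 5) = 72 - 9*9 = 72 - 81 = -9)
a(O) = -1 (a(O) = -2 + 1 = -1)
Z(c) = -2 + 1/(-444 + c)
q(P) = 0
q(a(s(-3)))/((-Z(498))) = 0/((-(889 - 2*498)/(-444 + 498))) = 0/((-(889 - 996)/54)) = 0/((-(-107)/54)) = 0/((-1*(-107/54))) = 0/(107/54) = 0*(54/107) = 0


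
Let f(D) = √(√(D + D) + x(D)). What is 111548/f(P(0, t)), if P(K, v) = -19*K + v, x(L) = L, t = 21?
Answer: 111548/√(21 + √42) ≈ 21279.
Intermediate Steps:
P(K, v) = v - 19*K
f(D) = √(D + √2*√D) (f(D) = √(√(D + D) + D) = √(√(2*D) + D) = √(√2*√D + D) = √(D + √2*√D))
111548/f(P(0, t)) = 111548/(√((21 - 19*0) + √2*√(21 - 19*0))) = 111548/(√((21 + 0) + √2*√(21 + 0))) = 111548/(√(21 + √2*√21)) = 111548/(√(21 + √42)) = 111548/√(21 + √42)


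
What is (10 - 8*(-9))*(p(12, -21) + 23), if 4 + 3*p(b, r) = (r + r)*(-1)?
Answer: 8774/3 ≈ 2924.7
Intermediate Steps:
p(b, r) = -4/3 - 2*r/3 (p(b, r) = -4/3 + ((r + r)*(-1))/3 = -4/3 + ((2*r)*(-1))/3 = -4/3 + (-2*r)/3 = -4/3 - 2*r/3)
(10 - 8*(-9))*(p(12, -21) + 23) = (10 - 8*(-9))*((-4/3 - ⅔*(-21)) + 23) = (10 + 72)*((-4/3 + 14) + 23) = 82*(38/3 + 23) = 82*(107/3) = 8774/3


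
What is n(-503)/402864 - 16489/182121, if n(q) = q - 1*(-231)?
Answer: -46474732/509513851 ≈ -0.091214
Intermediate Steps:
n(q) = 231 + q (n(q) = q + 231 = 231 + q)
n(-503)/402864 - 16489/182121 = (231 - 503)/402864 - 16489/182121 = -272*1/402864 - 16489*1/182121 = -17/25179 - 16489/182121 = -46474732/509513851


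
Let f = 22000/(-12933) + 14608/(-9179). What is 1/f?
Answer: -118712007/390863264 ≈ -0.30372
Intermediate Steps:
f = -390863264/118712007 (f = 22000*(-1/12933) + 14608*(-1/9179) = -22000/12933 - 14608/9179 = -390863264/118712007 ≈ -3.2925)
1/f = 1/(-390863264/118712007) = -118712007/390863264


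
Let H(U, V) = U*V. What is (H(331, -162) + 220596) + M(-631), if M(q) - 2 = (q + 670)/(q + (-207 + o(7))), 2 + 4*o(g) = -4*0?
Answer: 7179966/43 ≈ 1.6698e+5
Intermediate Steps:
o(g) = -1/2 (o(g) = -1/2 + (-4*0)/4 = -1/2 + (1/4)*0 = -1/2 + 0 = -1/2)
M(q) = 2 + (670 + q)/(-415/2 + q) (M(q) = 2 + (q + 670)/(q + (-207 - 1/2)) = 2 + (670 + q)/(q - 415/2) = 2 + (670 + q)/(-415/2 + q))
(H(331, -162) + 220596) + M(-631) = (331*(-162) + 220596) + 6*(85 - 631)/(-415 + 2*(-631)) = (-53622 + 220596) + 6*(-546)/(-415 - 1262) = 166974 + 6*(-546)/(-1677) = 166974 + 6*(-1/1677)*(-546) = 166974 + 84/43 = 7179966/43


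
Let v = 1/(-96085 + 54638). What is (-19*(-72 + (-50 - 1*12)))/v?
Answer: -105524062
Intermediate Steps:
v = -1/41447 (v = 1/(-41447) = -1/41447 ≈ -2.4127e-5)
(-19*(-72 + (-50 - 1*12)))/v = (-19*(-72 + (-50 - 1*12)))/(-1/41447) = -19*(-72 + (-50 - 12))*(-41447) = -19*(-72 - 62)*(-41447) = -19*(-134)*(-41447) = 2546*(-41447) = -105524062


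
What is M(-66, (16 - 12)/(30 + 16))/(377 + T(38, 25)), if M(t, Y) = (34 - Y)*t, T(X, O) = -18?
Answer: -51480/8257 ≈ -6.2347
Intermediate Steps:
M(t, Y) = t*(34 - Y)
M(-66, (16 - 12)/(30 + 16))/(377 + T(38, 25)) = (-66*(34 - (16 - 12)/(30 + 16)))/(377 - 18) = (-66*(34 - 4/46))/359 = (-66*(34 - 1*2/23))/359 = (-66*(34 - 2/23))/359 = (-66*780/23)/359 = (1/359)*(-51480/23) = -51480/8257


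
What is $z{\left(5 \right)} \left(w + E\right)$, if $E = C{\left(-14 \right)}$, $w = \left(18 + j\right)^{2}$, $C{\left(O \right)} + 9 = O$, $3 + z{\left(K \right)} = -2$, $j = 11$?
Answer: $-4090$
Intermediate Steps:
$z{\left(K \right)} = -5$ ($z{\left(K \right)} = -3 - 2 = -5$)
$C{\left(O \right)} = -9 + O$
$w = 841$ ($w = \left(18 + 11\right)^{2} = 29^{2} = 841$)
$E = -23$ ($E = -9 - 14 = -23$)
$z{\left(5 \right)} \left(w + E\right) = - 5 \left(841 - 23\right) = \left(-5\right) 818 = -4090$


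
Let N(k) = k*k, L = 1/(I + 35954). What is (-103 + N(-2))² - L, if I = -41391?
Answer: 53288038/5437 ≈ 9801.0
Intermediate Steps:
L = -1/5437 (L = 1/(-41391 + 35954) = 1/(-5437) = -1/5437 ≈ -0.00018393)
N(k) = k²
(-103 + N(-2))² - L = (-103 + (-2)²)² - 1*(-1/5437) = (-103 + 4)² + 1/5437 = (-99)² + 1/5437 = 9801 + 1/5437 = 53288038/5437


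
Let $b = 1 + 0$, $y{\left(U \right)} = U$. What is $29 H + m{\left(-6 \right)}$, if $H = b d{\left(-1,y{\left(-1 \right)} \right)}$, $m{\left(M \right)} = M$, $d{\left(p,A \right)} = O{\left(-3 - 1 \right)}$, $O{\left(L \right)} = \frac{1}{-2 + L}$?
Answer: $- \frac{65}{6} \approx -10.833$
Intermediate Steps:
$d{\left(p,A \right)} = - \frac{1}{6}$ ($d{\left(p,A \right)} = \frac{1}{-2 - 4} = \frac{1}{-6} = - \frac{1}{6}$)
$b = 1$
$H = - \frac{1}{6}$ ($H = 1 \left(- \frac{1}{6}\right) = - \frac{1}{6} \approx -0.16667$)
$29 H + m{\left(-6 \right)} = 29 \left(- \frac{1}{6}\right) - 6 = - \frac{29}{6} - 6 = - \frac{65}{6}$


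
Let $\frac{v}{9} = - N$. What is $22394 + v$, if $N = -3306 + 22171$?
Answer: $-147391$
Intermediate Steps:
$N = 18865$
$v = -169785$ ($v = 9 \left(\left(-1\right) 18865\right) = 9 \left(-18865\right) = -169785$)
$22394 + v = 22394 - 169785 = -147391$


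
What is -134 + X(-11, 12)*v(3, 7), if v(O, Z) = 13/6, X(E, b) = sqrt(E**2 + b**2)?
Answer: -134 + 13*sqrt(265)/6 ≈ -98.729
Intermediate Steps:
v(O, Z) = 13/6 (v(O, Z) = 13*(1/6) = 13/6)
-134 + X(-11, 12)*v(3, 7) = -134 + sqrt((-11)**2 + 12**2)*(13/6) = -134 + sqrt(121 + 144)*(13/6) = -134 + sqrt(265)*(13/6) = -134 + 13*sqrt(265)/6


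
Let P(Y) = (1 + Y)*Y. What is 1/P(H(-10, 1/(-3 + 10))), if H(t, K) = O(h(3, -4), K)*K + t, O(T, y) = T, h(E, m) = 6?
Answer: 49/3648 ≈ 0.013432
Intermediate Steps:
H(t, K) = t + 6*K (H(t, K) = 6*K + t = t + 6*K)
P(Y) = Y*(1 + Y)
1/P(H(-10, 1/(-3 + 10))) = 1/((-10 + 6/(-3 + 10))*(1 + (-10 + 6/(-3 + 10)))) = 1/((-10 + 6/7)*(1 + (-10 + 6/7))) = 1/(-64*(1 - 64/7)/7) = 1/(-64/7*(-57/7)) = 1/(3648/49) = 49/3648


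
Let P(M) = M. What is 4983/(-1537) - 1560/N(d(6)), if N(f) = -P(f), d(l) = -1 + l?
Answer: 474561/1537 ≈ 308.76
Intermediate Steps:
N(f) = -f
4983/(-1537) - 1560/N(d(6)) = 4983/(-1537) - 1560*(-1/(-1 + 6)) = 4983*(-1/1537) - 1560/((-1*5)) = -4983/1537 - 1560/(-5) = -4983/1537 - 1560*(-⅕) = -4983/1537 + 312 = 474561/1537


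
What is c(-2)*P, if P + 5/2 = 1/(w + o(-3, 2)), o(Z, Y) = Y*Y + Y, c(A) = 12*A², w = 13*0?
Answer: -112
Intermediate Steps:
w = 0
o(Z, Y) = Y + Y² (o(Z, Y) = Y² + Y = Y + Y²)
P = -7/3 (P = -5/2 + 1/(0 + 2*(1 + 2)) = -5/2 + 1/(0 + 2*3) = -5/2 + 1/(0 + 6) = -5/2 + 1/6 = -5/2 + ⅙ = -7/3 ≈ -2.3333)
c(-2)*P = (12*(-2)²)*(-7/3) = (12*4)*(-7/3) = 48*(-7/3) = -112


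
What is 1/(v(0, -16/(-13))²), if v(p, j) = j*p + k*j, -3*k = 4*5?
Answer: 1521/102400 ≈ 0.014854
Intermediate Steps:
k = -20/3 (k = -4*5/3 = -⅓*20 = -20/3 ≈ -6.6667)
v(p, j) = -20*j/3 + j*p (v(p, j) = j*p - 20*j/3 = -20*j/3 + j*p)
1/(v(0, -16/(-13))²) = 1/(((-16/(-13))*(-20 + 3*0)/3)²) = 1/(((-16*(-1/13))*(-20 + 0)/3)²) = 1/(((⅓)*(16/13)*(-20))²) = 1/((-320/39)²) = 1/(102400/1521) = 1521/102400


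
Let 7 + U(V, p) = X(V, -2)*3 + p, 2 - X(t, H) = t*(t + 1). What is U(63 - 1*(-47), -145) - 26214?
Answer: -62990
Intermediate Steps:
X(t, H) = 2 - t*(1 + t) (X(t, H) = 2 - t*(t + 1) = 2 - t*(1 + t))
U(V, p) = -1 + p - 3*V - 3*V² (U(V, p) = -7 + ((2 - V - V²)*3 + p) = -7 + ((6 - 3*V - 3*V²) + p) = -7 + (6 + p - 3*V - 3*V²) = -1 + p - 3*V - 3*V²)
U(63 - 1*(-47), -145) - 26214 = (-1 - 145 - 3*(63 - 1*(-47)) - 3*(63 - 1*(-47))²) - 26214 = (-1 - 145 - 3*(63 + 47) - 3*(63 + 47)²) - 26214 = (-1 - 145 - 3*110 - 3*110²) - 26214 = (-1 - 145 - 330 - 3*12100) - 26214 = (-1 - 145 - 330 - 36300) - 26214 = -36776 - 26214 = -62990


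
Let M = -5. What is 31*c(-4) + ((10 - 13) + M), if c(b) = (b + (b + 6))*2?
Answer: -132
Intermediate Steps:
c(b) = 12 + 4*b (c(b) = (b + (6 + b))*2 = (6 + 2*b)*2 = 12 + 4*b)
31*c(-4) + ((10 - 13) + M) = 31*(12 + 4*(-4)) + ((10 - 13) - 5) = 31*(12 - 16) + (-3 - 5) = 31*(-4) - 8 = -124 - 8 = -132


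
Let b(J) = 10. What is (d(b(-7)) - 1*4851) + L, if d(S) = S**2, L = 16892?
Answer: 12141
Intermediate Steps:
(d(b(-7)) - 1*4851) + L = (10**2 - 1*4851) + 16892 = (100 - 4851) + 16892 = -4751 + 16892 = 12141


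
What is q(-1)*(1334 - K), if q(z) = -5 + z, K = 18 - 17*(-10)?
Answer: -6876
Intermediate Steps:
K = 188 (K = 18 + 170 = 188)
q(-1)*(1334 - K) = (-5 - 1)*(1334 - 1*188) = -6*(1334 - 188) = -6*1146 = -6876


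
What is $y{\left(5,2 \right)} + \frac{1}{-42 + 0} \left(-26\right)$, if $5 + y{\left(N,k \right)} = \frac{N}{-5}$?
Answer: $- \frac{113}{21} \approx -5.381$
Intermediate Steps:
$y{\left(N,k \right)} = -5 - \frac{N}{5}$ ($y{\left(N,k \right)} = -5 + \frac{N}{-5} = -5 + N \left(- \frac{1}{5}\right) = -5 - \frac{N}{5}$)
$y{\left(5,2 \right)} + \frac{1}{-42 + 0} \left(-26\right) = \left(-5 - 1\right) + \frac{1}{-42 + 0} \left(-26\right) = \left(-5 - 1\right) + \frac{1}{-42} \left(-26\right) = -6 - - \frac{13}{21} = -6 + \frac{13}{21} = - \frac{113}{21}$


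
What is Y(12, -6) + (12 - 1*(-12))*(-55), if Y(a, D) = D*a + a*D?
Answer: -1464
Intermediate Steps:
Y(a, D) = 2*D*a (Y(a, D) = D*a + D*a = 2*D*a)
Y(12, -6) + (12 - 1*(-12))*(-55) = 2*(-6)*12 + (12 - 1*(-12))*(-55) = -144 + (12 + 12)*(-55) = -144 + 24*(-55) = -144 - 1320 = -1464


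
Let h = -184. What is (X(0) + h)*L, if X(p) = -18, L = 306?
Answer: -61812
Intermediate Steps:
(X(0) + h)*L = (-18 - 184)*306 = -202*306 = -61812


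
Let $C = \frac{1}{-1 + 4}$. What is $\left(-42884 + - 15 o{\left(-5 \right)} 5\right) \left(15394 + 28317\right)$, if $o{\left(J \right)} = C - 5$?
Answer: $-1859203674$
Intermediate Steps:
$C = \frac{1}{3} \approx 0.33333$
$o{\left(J \right)} = - \frac{14}{3}$ ($o{\left(J \right)} = \frac{1}{3} - 5 = - \frac{14}{3}$)
$\left(-42884 + - 15 o{\left(-5 \right)} 5\right) \left(15394 + 28317\right) = \left(-42884 + \left(-15\right) \left(- \frac{14}{3}\right) 5\right) \left(15394 + 28317\right) = \left(-42884 + 70 \cdot 5\right) 43711 = \left(-42884 + 350\right) 43711 = \left(-42534\right) 43711 = -1859203674$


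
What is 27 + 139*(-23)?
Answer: -3170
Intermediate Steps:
27 + 139*(-23) = 27 - 3197 = -3170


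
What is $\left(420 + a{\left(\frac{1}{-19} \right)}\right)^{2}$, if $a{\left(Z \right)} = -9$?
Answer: $168921$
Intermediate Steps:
$\left(420 + a{\left(\frac{1}{-19} \right)}\right)^{2} = \left(420 - 9\right)^{2} = 411^{2} = 168921$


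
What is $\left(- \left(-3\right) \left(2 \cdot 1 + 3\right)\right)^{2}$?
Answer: $225$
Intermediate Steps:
$\left(- \left(-3\right) \left(2 \cdot 1 + 3\right)\right)^{2} = \left(- \left(-3\right) \left(2 + 3\right)\right)^{2} = \left(- \left(-3\right) 5\right)^{2} = \left(\left(-1\right) \left(-15\right)\right)^{2} = 15^{2} = 225$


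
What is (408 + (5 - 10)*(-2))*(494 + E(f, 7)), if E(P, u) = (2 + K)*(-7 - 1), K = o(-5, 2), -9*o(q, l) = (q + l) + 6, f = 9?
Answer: 602756/3 ≈ 2.0092e+5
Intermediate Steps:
o(q, l) = -⅔ - l/9 - q/9 (o(q, l) = -((q + l) + 6)/9 = -((l + q) + 6)/9 = -(6 + l + q)/9 = -⅔ - l/9 - q/9)
K = -⅓ (K = -⅔ - ⅑*2 - ⅑*(-5) = -⅔ - 2/9 + 5/9 = -⅓ ≈ -0.33333)
E(P, u) = -40/3 (E(P, u) = (2 - ⅓)*(-7 - 1) = (5/3)*(-8) = -40/3)
(408 + (5 - 10)*(-2))*(494 + E(f, 7)) = (408 + (5 - 10)*(-2))*(494 - 40/3) = (408 - 5*(-2))*(1442/3) = (408 + 10)*(1442/3) = 418*(1442/3) = 602756/3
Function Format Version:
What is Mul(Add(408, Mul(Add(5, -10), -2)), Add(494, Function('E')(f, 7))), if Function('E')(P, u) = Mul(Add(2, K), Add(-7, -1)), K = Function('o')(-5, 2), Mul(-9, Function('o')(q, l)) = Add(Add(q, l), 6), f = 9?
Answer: Rational(602756, 3) ≈ 2.0092e+5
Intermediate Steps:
Function('o')(q, l) = Add(Rational(-2, 3), Mul(Rational(-1, 9), l), Mul(Rational(-1, 9), q)) (Function('o')(q, l) = Mul(Rational(-1, 9), Add(Add(q, l), 6)) = Mul(Rational(-1, 9), Add(Add(l, q), 6)) = Mul(Rational(-1, 9), Add(6, l, q)) = Add(Rational(-2, 3), Mul(Rational(-1, 9), l), Mul(Rational(-1, 9), q)))
K = Rational(-1, 3) (K = Add(Rational(-2, 3), Mul(Rational(-1, 9), 2), Mul(Rational(-1, 9), -5)) = Add(Rational(-2, 3), Rational(-2, 9), Rational(5, 9)) = Rational(-1, 3) ≈ -0.33333)
Function('E')(P, u) = Rational(-40, 3) (Function('E')(P, u) = Mul(Add(2, Rational(-1, 3)), Add(-7, -1)) = Mul(Rational(5, 3), -8) = Rational(-40, 3))
Mul(Add(408, Mul(Add(5, -10), -2)), Add(494, Function('E')(f, 7))) = Mul(Add(408, Mul(Add(5, -10), -2)), Add(494, Rational(-40, 3))) = Mul(Add(408, Mul(-5, -2)), Rational(1442, 3)) = Mul(Add(408, 10), Rational(1442, 3)) = Mul(418, Rational(1442, 3)) = Rational(602756, 3)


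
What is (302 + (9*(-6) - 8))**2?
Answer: 57600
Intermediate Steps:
(302 + (9*(-6) - 8))**2 = (302 + (-54 - 8))**2 = (302 - 62)**2 = 240**2 = 57600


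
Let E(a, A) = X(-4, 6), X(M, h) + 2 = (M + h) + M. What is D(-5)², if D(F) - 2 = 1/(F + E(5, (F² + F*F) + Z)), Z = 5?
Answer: 289/81 ≈ 3.5679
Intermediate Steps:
X(M, h) = -2 + h + 2*M (X(M, h) = -2 + ((M + h) + M) = -2 + (h + 2*M) = -2 + h + 2*M)
E(a, A) = -4 (E(a, A) = -2 + 6 + 2*(-4) = -2 + 6 - 8 = -4)
D(F) = 2 + 1/(-4 + F) (D(F) = 2 + 1/(F - 4) = 2 + 1/(-4 + F))
D(-5)² = ((-7 + 2*(-5))/(-4 - 5))² = ((-7 - 10)/(-9))² = (-⅑*(-17))² = (17/9)² = 289/81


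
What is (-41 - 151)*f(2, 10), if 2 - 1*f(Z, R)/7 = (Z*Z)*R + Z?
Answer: 53760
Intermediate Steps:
f(Z, R) = 14 - 7*Z - 7*R*Z² (f(Z, R) = 14 - 7*((Z*Z)*R + Z) = 14 - 7*(Z²*R + Z) = 14 - 7*(R*Z² + Z) = 14 - 7*(Z + R*Z²) = 14 + (-7*Z - 7*R*Z²) = 14 - 7*Z - 7*R*Z²)
(-41 - 151)*f(2, 10) = (-41 - 151)*(14 - 7*2 - 7*10*2²) = -192*(14 - 14 - 7*10*4) = -192*(14 - 14 - 280) = -192*(-280) = 53760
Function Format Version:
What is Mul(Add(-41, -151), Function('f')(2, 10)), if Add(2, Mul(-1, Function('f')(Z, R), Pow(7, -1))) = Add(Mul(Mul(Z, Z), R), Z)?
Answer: 53760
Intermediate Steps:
Function('f')(Z, R) = Add(14, Mul(-7, Z), Mul(-7, R, Pow(Z, 2))) (Function('f')(Z, R) = Add(14, Mul(-7, Add(Mul(Mul(Z, Z), R), Z))) = Add(14, Mul(-7, Add(Mul(Pow(Z, 2), R), Z))) = Add(14, Mul(-7, Add(Mul(R, Pow(Z, 2)), Z))) = Add(14, Mul(-7, Add(Z, Mul(R, Pow(Z, 2))))) = Add(14, Add(Mul(-7, Z), Mul(-7, R, Pow(Z, 2)))) = Add(14, Mul(-7, Z), Mul(-7, R, Pow(Z, 2))))
Mul(Add(-41, -151), Function('f')(2, 10)) = Mul(Add(-41, -151), Add(14, Mul(-7, 2), Mul(-7, 10, Pow(2, 2)))) = Mul(-192, Add(14, -14, Mul(-7, 10, 4))) = Mul(-192, Add(14, -14, -280)) = Mul(-192, -280) = 53760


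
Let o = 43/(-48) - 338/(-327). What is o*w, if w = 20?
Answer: 3605/1308 ≈ 2.7561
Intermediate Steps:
o = 721/5232 (o = 43*(-1/48) - 338*(-1/327) = -43/48 + 338/327 = 721/5232 ≈ 0.13781)
o*w = (721/5232)*20 = 3605/1308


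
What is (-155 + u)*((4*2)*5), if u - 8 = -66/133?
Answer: -784680/133 ≈ -5899.9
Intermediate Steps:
u = 998/133 (u = 8 - 66/133 = 998/133 ≈ 7.5038)
(-155 + u)*((4*2)*5) = (-155 + 998/133)*((4*2)*5) = -156936*5/133 = -19617/133*40 = -784680/133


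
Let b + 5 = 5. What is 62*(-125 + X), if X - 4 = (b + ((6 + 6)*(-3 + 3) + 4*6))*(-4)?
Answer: -13454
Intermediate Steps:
b = 0 (b = -5 + 5 = 0)
X = -92 (X = 4 + (0 + ((6 + 6)*(-3 + 3) + 4*6))*(-4) = 4 + (0 + (12*0 + 24))*(-4) = 4 + (0 + (0 + 24))*(-4) = 4 + (0 + 24)*(-4) = 4 + 24*(-4) = 4 - 96 = -92)
62*(-125 + X) = 62*(-125 - 92) = 62*(-217) = -13454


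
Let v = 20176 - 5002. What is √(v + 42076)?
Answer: 5*√2290 ≈ 239.27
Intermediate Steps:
v = 15174
√(v + 42076) = √(15174 + 42076) = √57250 = 5*√2290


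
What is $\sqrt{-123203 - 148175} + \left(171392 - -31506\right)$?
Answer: $202898 + i \sqrt{271378} \approx 2.029 \cdot 10^{5} + 520.94 i$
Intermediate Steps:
$\sqrt{-123203 - 148175} + \left(171392 - -31506\right) = \sqrt{-271378} + \left(171392 + 31506\right) = i \sqrt{271378} + 202898 = 202898 + i \sqrt{271378}$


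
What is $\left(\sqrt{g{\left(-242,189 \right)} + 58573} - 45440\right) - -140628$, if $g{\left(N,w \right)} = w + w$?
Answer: $95188 + \sqrt{58951} \approx 95431.0$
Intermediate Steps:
$g{\left(N,w \right)} = 2 w$
$\left(\sqrt{g{\left(-242,189 \right)} + 58573} - 45440\right) - -140628 = \left(\sqrt{2 \cdot 189 + 58573} - 45440\right) - -140628 = \left(\sqrt{378 + 58573} - 45440\right) + 140628 = \left(\sqrt{58951} - 45440\right) + 140628 = \left(-45440 + \sqrt{58951}\right) + 140628 = 95188 + \sqrt{58951}$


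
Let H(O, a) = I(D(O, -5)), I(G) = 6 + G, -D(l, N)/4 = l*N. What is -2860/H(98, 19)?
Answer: -1430/983 ≈ -1.4547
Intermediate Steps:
D(l, N) = -4*N*l (D(l, N) = -4*l*N = -4*N*l)
H(O, a) = 6 + 20*O (H(O, a) = 6 - 4*(-5)*O = 6 + 20*O)
-2860/H(98, 19) = -2860/(6 + 20*98) = -2860/(6 + 1960) = -2860/1966 = -2860*1/1966 = -1430/983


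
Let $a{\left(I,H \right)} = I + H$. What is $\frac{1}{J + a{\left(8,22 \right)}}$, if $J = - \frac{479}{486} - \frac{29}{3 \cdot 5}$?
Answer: $\frac{2430}{65807} \approx 0.036926$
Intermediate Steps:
$a{\left(I,H \right)} = H + I$
$J = - \frac{7093}{2430}$ ($J = \left(-479\right) \frac{1}{486} - \frac{29}{15} = - \frac{479}{486} - \frac{29}{15} = - \frac{7093}{2430} \approx -2.9189$)
$\frac{1}{J + a{\left(8,22 \right)}} = \frac{1}{- \frac{7093}{2430} + \left(22 + 8\right)} = \frac{1}{- \frac{7093}{2430} + 30} = \frac{1}{\frac{65807}{2430}} = \frac{2430}{65807}$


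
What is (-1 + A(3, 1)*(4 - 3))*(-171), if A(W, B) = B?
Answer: 0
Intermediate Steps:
(-1 + A(3, 1)*(4 - 3))*(-171) = (-1 + 1*(4 - 3))*(-171) = (-1 + 1*1)*(-171) = (-1 + 1)*(-171) = 0*(-171) = 0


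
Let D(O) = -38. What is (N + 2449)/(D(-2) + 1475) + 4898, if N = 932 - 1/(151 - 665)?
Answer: 3619488799/738618 ≈ 4900.4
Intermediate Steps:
N = 479049/514 (N = 932 - 1/(-514) = 932 - 1*(-1/514) = 932 + 1/514 = 479049/514 ≈ 932.00)
(N + 2449)/(D(-2) + 1475) + 4898 = (479049/514 + 2449)/(-38 + 1475) + 4898 = (1737835/514)/1437 + 4898 = (1737835/514)*(1/1437) + 4898 = 1737835/738618 + 4898 = 3619488799/738618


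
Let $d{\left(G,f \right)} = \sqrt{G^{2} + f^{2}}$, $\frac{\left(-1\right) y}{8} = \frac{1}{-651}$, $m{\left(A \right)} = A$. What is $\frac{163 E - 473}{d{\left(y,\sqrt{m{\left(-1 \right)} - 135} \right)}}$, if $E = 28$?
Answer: $- \frac{2663241 i \sqrt{14409218}}{28818436} \approx - 350.8 i$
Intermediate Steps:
$y = \frac{8}{651}$ ($y = - \frac{8}{-651} = \left(-8\right) \left(- \frac{1}{651}\right) = \frac{8}{651} \approx 0.012289$)
$\frac{163 E - 473}{d{\left(y,\sqrt{m{\left(-1 \right)} - 135} \right)}} = \frac{163 \cdot 28 - 473}{\sqrt{\left(\frac{8}{651}\right)^{2} + \left(\sqrt{-1 - 135}\right)^{2}}} = \frac{4564 - 473}{\sqrt{\frac{64}{423801} + \left(\sqrt{-136}\right)^{2}}} = \frac{4091}{\sqrt{\frac{64}{423801} + \left(2 i \sqrt{34}\right)^{2}}} = \frac{4091}{\sqrt{\frac{64}{423801} - 136}} = \frac{4091}{\sqrt{- \frac{57636872}{423801}}} = \frac{4091}{\frac{2}{651} i \sqrt{14409218}} = 4091 \left(- \frac{651 i \sqrt{14409218}}{28818436}\right) = - \frac{2663241 i \sqrt{14409218}}{28818436}$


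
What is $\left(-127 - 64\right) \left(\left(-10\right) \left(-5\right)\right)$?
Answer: $-9550$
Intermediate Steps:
$\left(-127 - 64\right) \left(\left(-10\right) \left(-5\right)\right) = \left(-191\right) 50 = -9550$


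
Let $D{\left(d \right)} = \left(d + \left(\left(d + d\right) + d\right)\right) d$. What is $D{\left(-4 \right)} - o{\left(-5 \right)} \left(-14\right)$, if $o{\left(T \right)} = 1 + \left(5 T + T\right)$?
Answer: $-342$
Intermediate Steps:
$o{\left(T \right)} = 1 + 6 T$
$D{\left(d \right)} = 4 d^{2}$ ($D{\left(d \right)} = \left(d + \left(2 d + d\right)\right) d = \left(d + 3 d\right) d = 4 d d = 4 d^{2}$)
$D{\left(-4 \right)} - o{\left(-5 \right)} \left(-14\right) = 4 \left(-4\right)^{2} - \left(1 + 6 \left(-5\right)\right) \left(-14\right) = 4 \cdot 16 - \left(1 - 30\right) \left(-14\right) = 64 - \left(-29\right) \left(-14\right) = 64 - 406 = -342$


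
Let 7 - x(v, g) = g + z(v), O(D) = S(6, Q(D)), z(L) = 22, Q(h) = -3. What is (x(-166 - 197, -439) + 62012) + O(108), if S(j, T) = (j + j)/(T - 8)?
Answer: 686784/11 ≈ 62435.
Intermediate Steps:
S(j, T) = 2*j/(-8 + T) (S(j, T) = (2*j)/(-8 + T) = 2*j/(-8 + T))
O(D) = -12/11 (O(D) = 2*6/(-8 - 3) = 2*6/(-11) = 2*6*(-1/11) = -12/11)
x(v, g) = -15 - g (x(v, g) = 7 - (g + 22) = 7 - (22 + g) = 7 + (-22 - g) = -15 - g)
(x(-166 - 197, -439) + 62012) + O(108) = ((-15 - 1*(-439)) + 62012) - 12/11 = ((-15 + 439) + 62012) - 12/11 = (424 + 62012) - 12/11 = 62436 - 12/11 = 686784/11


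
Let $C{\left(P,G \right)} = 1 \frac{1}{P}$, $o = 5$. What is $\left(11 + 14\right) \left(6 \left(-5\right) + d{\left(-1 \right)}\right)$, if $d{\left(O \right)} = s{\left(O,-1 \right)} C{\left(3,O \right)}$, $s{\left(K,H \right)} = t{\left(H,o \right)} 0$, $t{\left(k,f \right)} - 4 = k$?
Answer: $-750$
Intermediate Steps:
$t{\left(k,f \right)} = 4 + k$
$s{\left(K,H \right)} = 0$ ($s{\left(K,H \right)} = \left(4 + H\right) 0 = 0$)
$C{\left(P,G \right)} = \frac{1}{P}$
$d{\left(O \right)} = 0$ ($d{\left(O \right)} = \frac{0}{3} = 0 \cdot \frac{1}{3} = 0$)
$\left(11 + 14\right) \left(6 \left(-5\right) + d{\left(-1 \right)}\right) = \left(11 + 14\right) \left(6 \left(-5\right) + 0\right) = 25 \left(-30 + 0\right) = 25 \left(-30\right) = -750$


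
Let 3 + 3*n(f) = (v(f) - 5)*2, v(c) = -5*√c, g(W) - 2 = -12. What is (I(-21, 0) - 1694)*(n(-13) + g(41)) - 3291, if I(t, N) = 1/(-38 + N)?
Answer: 2392865/114 + 321865*I*√13/57 ≈ 20990.0 + 20360.0*I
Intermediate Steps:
g(W) = -10 (g(W) = 2 - 12 = -10)
n(f) = -13/3 - 10*√f/3 (n(f) = -1 + ((-5*√f - 5)*2)/3 = -1 + ((-5 - 5*√f)*2)/3 = -1 + (-10 - 10*√f)/3 = -1 + (-10/3 - 10*√f/3) = -13/3 - 10*√f/3)
(I(-21, 0) - 1694)*(n(-13) + g(41)) - 3291 = (1/(-38 + 0) - 1694)*((-13/3 - 10*I*√13/3) - 10) - 3291 = (1/(-38) - 1694)*((-13/3 - 10*I*√13/3) - 10) - 3291 = (-1/38 - 1694)*((-13/3 - 10*I*√13/3) - 10) - 3291 = -64373*(-43/3 - 10*I*√13/3)/38 - 3291 = (2768039/114 + 321865*I*√13/57) - 3291 = 2392865/114 + 321865*I*√13/57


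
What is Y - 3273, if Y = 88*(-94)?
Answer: -11545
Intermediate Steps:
Y = -8272
Y - 3273 = -8272 - 3273 = -11545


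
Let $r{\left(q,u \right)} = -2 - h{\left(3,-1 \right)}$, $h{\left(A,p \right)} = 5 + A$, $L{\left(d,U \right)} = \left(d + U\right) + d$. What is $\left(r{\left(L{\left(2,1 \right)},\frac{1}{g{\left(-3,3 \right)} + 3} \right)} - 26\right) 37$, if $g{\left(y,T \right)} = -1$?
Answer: $-1332$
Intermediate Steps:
$L{\left(d,U \right)} = U + 2 d$ ($L{\left(d,U \right)} = \left(U + d\right) + d = U + 2 d$)
$r{\left(q,u \right)} = -10$ ($r{\left(q,u \right)} = -2 - \left(5 + 3\right) = -2 - 8 = -10$)
$\left(r{\left(L{\left(2,1 \right)},\frac{1}{g{\left(-3,3 \right)} + 3} \right)} - 26\right) 37 = \left(-10 - 26\right) 37 = \left(-36\right) 37 = -1332$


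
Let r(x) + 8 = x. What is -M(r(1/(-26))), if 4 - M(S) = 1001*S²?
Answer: 3363229/52 ≈ 64678.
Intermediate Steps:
r(x) = -8 + x
M(S) = 4 - 1001*S²
-M(r(1/(-26))) = -(4 - 1001*(-8 + 1/(-26))²) = -(4 - 1001*(-8 - 1/26)²) = -(4 - 1001*(-209/26)²) = -(4 - 1001*43681/676) = -(4 - 3363437/52) = -1*(-3363229/52) = 3363229/52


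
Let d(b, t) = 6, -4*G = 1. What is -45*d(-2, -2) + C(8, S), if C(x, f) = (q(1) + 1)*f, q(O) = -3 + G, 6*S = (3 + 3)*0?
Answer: -270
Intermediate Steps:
S = 0 (S = ((3 + 3)*0)/6 = (6*0)/6 = (1/6)*0 = 0)
G = -1/4 (G = -1/4*1 = -1/4 ≈ -0.25000)
q(O) = -13/4 (q(O) = -3 - 1/4 = -13/4)
C(x, f) = -9*f/4 (C(x, f) = (-13/4 + 1)*f = -9*f/4)
-45*d(-2, -2) + C(8, S) = -45*6 - 9/4*0 = -270 + 0 = -270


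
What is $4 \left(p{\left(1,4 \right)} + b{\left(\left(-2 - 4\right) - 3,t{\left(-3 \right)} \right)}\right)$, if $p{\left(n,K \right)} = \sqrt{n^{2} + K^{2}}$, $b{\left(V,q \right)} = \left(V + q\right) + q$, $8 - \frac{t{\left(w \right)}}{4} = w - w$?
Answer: $220 + 4 \sqrt{17} \approx 236.49$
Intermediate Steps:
$t{\left(w \right)} = 32$ ($t{\left(w \right)} = 32 - 4 \left(w - w\right) = 32 - 0 = 32 + 0 = 32$)
$b{\left(V,q \right)} = V + 2 q$
$p{\left(n,K \right)} = \sqrt{K^{2} + n^{2}}$
$4 \left(p{\left(1,4 \right)} + b{\left(\left(-2 - 4\right) - 3,t{\left(-3 \right)} \right)}\right) = 4 \left(\sqrt{4^{2} + 1^{2}} + \left(\left(\left(-2 - 4\right) - 3\right) + 2 \cdot 32\right)\right) = 4 \left(\sqrt{16 + 1} + \left(\left(-6 - 3\right) + 64\right)\right) = 4 \left(\sqrt{17} + \left(-9 + 64\right)\right) = 4 \left(\sqrt{17} + 55\right) = 4 \left(55 + \sqrt{17}\right) = 220 + 4 \sqrt{17}$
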